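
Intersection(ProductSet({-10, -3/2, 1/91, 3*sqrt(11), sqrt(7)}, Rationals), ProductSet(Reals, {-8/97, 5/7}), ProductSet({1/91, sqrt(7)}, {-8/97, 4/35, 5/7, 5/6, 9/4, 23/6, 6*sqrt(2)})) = ProductSet({1/91, sqrt(7)}, {-8/97, 5/7})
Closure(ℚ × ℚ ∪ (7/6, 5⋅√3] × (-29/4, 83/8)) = (ℚ × ℚ) ∪ (ℝ × ((-∞, -29/4] ∪ [83/8, ∞))) ∪ ((7/6, 5⋅√3] × (-29/4, 83/8)) ∪ (((-∞, 7/6] ∪ [5⋅√3, ∞)) × ℝ)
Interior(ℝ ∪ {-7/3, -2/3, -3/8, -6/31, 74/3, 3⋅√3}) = ℝ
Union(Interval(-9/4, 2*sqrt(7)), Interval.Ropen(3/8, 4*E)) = Interval.Ropen(-9/4, 4*E)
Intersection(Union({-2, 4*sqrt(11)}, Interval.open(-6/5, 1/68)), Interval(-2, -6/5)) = {-2}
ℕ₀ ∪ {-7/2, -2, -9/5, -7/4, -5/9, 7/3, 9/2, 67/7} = {-7/2, -2, -9/5, -7/4, -5/9, 7/3, 9/2, 67/7} ∪ ℕ₀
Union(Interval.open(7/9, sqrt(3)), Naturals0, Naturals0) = Union(Interval.open(7/9, sqrt(3)), Naturals0)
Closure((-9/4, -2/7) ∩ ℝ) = [-9/4, -2/7]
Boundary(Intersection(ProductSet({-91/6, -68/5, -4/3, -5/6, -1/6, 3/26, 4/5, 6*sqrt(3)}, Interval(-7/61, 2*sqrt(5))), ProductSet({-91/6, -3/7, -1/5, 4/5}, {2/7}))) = ProductSet({-91/6, 4/5}, {2/7})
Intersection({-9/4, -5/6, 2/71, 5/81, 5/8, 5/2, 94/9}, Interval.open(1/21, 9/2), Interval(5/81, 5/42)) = {5/81}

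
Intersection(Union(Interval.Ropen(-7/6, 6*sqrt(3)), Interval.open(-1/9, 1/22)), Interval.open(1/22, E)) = Interval.open(1/22, E)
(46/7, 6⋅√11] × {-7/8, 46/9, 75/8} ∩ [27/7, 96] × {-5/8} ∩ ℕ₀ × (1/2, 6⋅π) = ∅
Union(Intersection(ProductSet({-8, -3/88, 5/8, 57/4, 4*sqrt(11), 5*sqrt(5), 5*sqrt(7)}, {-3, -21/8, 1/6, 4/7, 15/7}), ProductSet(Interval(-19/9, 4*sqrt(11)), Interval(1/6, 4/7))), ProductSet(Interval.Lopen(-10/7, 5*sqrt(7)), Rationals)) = Union(ProductSet({-3/88, 5/8, 4*sqrt(11), 5*sqrt(5), 5*sqrt(7)}, {1/6, 4/7}), ProductSet(Interval.Lopen(-10/7, 5*sqrt(7)), Rationals))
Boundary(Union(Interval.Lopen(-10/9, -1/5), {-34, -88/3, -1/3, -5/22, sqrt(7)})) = {-34, -88/3, -10/9, -1/5, sqrt(7)}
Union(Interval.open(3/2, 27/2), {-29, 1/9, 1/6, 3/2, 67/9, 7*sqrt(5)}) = Union({-29, 1/9, 1/6, 7*sqrt(5)}, Interval.Ropen(3/2, 27/2))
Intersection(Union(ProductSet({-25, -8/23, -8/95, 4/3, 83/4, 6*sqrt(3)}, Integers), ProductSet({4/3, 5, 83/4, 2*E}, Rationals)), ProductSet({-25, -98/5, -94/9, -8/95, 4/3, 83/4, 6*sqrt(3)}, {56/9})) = ProductSet({4/3, 83/4}, {56/9})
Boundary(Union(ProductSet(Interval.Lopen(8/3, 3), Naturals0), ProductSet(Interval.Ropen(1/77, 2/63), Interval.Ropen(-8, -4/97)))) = Union(ProductSet({1/77, 2/63}, Interval(-8, -4/97)), ProductSet(Interval(1/77, 2/63), {-8, -4/97}), ProductSet(Interval(8/3, 3), Union(Complement(Naturals0, Interval.open(-8, -4/97)), Naturals0)))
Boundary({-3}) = {-3}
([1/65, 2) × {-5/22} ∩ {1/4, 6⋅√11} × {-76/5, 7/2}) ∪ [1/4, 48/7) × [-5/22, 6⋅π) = [1/4, 48/7) × [-5/22, 6⋅π)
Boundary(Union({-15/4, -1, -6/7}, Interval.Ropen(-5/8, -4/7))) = {-15/4, -1, -6/7, -5/8, -4/7}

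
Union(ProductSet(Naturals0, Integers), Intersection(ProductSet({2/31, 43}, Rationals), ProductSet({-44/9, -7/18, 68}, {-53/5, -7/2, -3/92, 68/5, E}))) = ProductSet(Naturals0, Integers)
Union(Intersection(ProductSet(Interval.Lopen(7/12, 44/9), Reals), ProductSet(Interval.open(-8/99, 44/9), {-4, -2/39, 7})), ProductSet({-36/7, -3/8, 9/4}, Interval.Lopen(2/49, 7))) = Union(ProductSet({-36/7, -3/8, 9/4}, Interval.Lopen(2/49, 7)), ProductSet(Interval.open(7/12, 44/9), {-4, -2/39, 7}))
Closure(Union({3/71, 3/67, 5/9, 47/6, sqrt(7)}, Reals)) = Reals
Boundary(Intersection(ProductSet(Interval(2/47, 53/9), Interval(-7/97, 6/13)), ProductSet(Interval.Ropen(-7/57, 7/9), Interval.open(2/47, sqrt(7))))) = Union(ProductSet({2/47, 7/9}, Interval(2/47, 6/13)), ProductSet(Interval(2/47, 7/9), {2/47, 6/13}))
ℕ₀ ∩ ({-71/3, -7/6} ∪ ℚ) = ℕ₀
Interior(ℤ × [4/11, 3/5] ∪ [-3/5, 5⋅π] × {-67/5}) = ∅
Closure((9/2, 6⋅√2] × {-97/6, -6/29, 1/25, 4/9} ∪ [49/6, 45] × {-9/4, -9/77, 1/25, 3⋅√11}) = ([9/2, 6⋅√2] × {-97/6, -6/29, 1/25, 4/9}) ∪ ([49/6, 45] × {-9/4, -9/77, 1/25, 3⋅√11})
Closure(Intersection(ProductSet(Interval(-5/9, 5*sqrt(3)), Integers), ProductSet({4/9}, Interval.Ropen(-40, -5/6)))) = ProductSet({4/9}, Range(-40, 0, 1))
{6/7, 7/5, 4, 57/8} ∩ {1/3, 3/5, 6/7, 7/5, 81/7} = {6/7, 7/5}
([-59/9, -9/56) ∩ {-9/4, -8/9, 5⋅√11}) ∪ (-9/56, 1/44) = {-9/4, -8/9} ∪ (-9/56, 1/44)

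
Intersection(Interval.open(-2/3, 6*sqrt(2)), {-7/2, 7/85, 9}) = {7/85}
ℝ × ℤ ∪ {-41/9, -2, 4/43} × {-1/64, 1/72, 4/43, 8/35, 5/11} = (ℝ × ℤ) ∪ ({-41/9, -2, 4/43} × {-1/64, 1/72, 4/43, 8/35, 5/11})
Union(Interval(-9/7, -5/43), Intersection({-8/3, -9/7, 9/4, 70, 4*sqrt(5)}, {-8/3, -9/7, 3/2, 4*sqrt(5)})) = Union({-8/3, 4*sqrt(5)}, Interval(-9/7, -5/43))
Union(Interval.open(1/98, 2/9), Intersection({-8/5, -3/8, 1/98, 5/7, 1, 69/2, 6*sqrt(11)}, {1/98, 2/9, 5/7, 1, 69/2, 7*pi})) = Union({5/7, 1, 69/2}, Interval.Ropen(1/98, 2/9))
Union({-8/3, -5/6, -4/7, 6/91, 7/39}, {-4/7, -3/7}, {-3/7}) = {-8/3, -5/6, -4/7, -3/7, 6/91, 7/39}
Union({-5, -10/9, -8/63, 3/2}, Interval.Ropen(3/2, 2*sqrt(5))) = Union({-5, -10/9, -8/63}, Interval.Ropen(3/2, 2*sqrt(5)))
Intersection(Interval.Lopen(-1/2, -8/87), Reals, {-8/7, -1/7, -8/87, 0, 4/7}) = {-1/7, -8/87}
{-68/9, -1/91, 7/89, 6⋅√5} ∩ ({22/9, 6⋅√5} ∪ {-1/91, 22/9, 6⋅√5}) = {-1/91, 6⋅√5}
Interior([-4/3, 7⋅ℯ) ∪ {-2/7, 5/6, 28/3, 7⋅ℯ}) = (-4/3, 7⋅ℯ)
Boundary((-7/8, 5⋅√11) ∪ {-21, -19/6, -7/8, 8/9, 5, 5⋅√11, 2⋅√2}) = {-21, -19/6, -7/8, 5⋅√11}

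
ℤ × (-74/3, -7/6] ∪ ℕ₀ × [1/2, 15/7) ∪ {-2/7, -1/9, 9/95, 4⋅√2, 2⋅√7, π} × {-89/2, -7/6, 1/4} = (ℤ × (-74/3, -7/6]) ∪ (ℕ₀ × [1/2, 15/7)) ∪ ({-2/7, -1/9, 9/95, 4⋅√2, 2⋅√7, π} × {-89/2, -7/6, 1/4})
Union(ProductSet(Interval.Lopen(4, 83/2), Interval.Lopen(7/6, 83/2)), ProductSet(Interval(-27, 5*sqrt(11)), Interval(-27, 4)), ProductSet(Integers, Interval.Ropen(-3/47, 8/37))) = Union(ProductSet(Integers, Interval.Ropen(-3/47, 8/37)), ProductSet(Interval(-27, 5*sqrt(11)), Interval(-27, 4)), ProductSet(Interval.Lopen(4, 83/2), Interval.Lopen(7/6, 83/2)))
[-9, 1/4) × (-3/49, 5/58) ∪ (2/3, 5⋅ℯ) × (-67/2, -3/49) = ([-9, 1/4) × (-3/49, 5/58)) ∪ ((2/3, 5⋅ℯ) × (-67/2, -3/49))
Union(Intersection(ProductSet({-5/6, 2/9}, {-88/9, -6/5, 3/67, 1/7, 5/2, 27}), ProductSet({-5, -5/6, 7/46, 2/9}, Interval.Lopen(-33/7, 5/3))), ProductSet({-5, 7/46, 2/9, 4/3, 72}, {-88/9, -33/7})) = Union(ProductSet({-5/6, 2/9}, {-6/5, 3/67, 1/7}), ProductSet({-5, 7/46, 2/9, 4/3, 72}, {-88/9, -33/7}))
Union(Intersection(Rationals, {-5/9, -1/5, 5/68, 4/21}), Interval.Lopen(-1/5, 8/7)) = Union({-5/9}, Interval(-1/5, 8/7))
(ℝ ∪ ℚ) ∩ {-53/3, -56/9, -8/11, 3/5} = {-53/3, -56/9, -8/11, 3/5}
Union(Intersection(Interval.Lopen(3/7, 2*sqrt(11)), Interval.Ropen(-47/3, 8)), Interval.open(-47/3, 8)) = Interval.open(-47/3, 8)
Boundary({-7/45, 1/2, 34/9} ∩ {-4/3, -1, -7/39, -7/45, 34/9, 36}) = {-7/45, 34/9}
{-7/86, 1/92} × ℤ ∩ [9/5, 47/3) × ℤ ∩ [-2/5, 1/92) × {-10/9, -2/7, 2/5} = ∅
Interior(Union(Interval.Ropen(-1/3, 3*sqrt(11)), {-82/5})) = Interval.open(-1/3, 3*sqrt(11))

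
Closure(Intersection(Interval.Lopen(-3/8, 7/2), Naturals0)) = Range(0, 4, 1)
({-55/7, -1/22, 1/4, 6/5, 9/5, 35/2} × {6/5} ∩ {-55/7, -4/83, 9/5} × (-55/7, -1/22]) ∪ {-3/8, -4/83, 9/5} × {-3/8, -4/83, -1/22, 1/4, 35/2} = {-3/8, -4/83, 9/5} × {-3/8, -4/83, -1/22, 1/4, 35/2}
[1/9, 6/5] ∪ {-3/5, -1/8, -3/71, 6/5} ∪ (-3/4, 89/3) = (-3/4, 89/3)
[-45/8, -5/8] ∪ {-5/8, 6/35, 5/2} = [-45/8, -5/8] ∪ {6/35, 5/2}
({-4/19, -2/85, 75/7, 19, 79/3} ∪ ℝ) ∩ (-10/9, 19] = (-10/9, 19]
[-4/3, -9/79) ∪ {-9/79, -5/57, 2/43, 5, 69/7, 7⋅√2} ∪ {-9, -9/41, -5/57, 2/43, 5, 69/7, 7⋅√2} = {-9, -5/57, 2/43, 5, 69/7, 7⋅√2} ∪ [-4/3, -9/79]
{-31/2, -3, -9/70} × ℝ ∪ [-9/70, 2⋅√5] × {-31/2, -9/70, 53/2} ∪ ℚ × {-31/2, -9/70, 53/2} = ({-31/2, -3, -9/70} × ℝ) ∪ ((ℚ ∪ [-9/70, 2⋅√5]) × {-31/2, -9/70, 53/2})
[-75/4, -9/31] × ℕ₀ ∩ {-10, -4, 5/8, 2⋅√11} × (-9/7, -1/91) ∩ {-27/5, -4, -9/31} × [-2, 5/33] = ∅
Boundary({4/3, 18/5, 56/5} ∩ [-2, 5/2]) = {4/3}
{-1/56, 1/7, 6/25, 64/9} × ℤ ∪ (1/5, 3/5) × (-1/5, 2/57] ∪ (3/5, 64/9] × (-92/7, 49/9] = ({-1/56, 1/7, 6/25, 64/9} × ℤ) ∪ ((1/5, 3/5) × (-1/5, 2/57]) ∪ ((3/5, 64/9] × (-92/7, 49/9])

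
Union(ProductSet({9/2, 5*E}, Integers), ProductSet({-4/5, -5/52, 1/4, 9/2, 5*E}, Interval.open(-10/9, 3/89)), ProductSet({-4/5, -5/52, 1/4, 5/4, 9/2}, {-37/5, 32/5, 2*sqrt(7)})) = Union(ProductSet({9/2, 5*E}, Integers), ProductSet({-4/5, -5/52, 1/4, 5/4, 9/2}, {-37/5, 32/5, 2*sqrt(7)}), ProductSet({-4/5, -5/52, 1/4, 9/2, 5*E}, Interval.open(-10/9, 3/89)))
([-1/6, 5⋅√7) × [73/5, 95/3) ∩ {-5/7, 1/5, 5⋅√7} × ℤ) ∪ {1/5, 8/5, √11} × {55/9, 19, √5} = ({1/5} × {15, 16, …, 31}) ∪ ({1/5, 8/5, √11} × {55/9, 19, √5})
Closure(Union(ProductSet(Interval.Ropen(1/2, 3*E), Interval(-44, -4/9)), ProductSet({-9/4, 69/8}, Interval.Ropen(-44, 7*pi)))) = Union(ProductSet({-9/4, 69/8}, Interval(-44, 7*pi)), ProductSet(Interval(1/2, 3*E), Interval(-44, -4/9)))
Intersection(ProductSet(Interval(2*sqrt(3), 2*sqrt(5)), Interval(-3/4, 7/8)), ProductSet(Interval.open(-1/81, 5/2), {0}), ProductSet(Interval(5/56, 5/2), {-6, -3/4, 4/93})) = EmptySet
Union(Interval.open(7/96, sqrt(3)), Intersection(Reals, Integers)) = Union(Integers, Interval.open(7/96, sqrt(3)))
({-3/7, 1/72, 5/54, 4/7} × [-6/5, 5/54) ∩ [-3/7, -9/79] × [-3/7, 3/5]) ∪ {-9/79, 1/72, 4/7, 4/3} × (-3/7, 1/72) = ({-3/7} × [-3/7, 5/54)) ∪ ({-9/79, 1/72, 4/7, 4/3} × (-3/7, 1/72))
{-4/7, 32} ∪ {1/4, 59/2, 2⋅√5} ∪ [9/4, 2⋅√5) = {-4/7, 1/4, 59/2, 32} ∪ [9/4, 2⋅√5]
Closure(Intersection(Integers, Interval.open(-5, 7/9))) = Range(-4, 1, 1)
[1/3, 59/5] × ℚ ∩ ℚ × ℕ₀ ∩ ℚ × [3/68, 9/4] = (ℚ ∩ [1/3, 59/5]) × {1, 2}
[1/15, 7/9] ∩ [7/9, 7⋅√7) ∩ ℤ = ∅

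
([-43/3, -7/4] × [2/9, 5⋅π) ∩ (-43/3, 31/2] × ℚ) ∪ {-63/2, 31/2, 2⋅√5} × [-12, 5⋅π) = ((-43/3, -7/4] × (ℚ ∩ [2/9, 5⋅π))) ∪ ({-63/2, 31/2, 2⋅√5} × [-12, 5⋅π))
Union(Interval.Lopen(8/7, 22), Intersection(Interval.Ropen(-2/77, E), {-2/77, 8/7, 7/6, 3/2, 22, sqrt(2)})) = Union({-2/77}, Interval(8/7, 22))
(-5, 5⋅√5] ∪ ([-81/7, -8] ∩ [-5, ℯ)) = (-5, 5⋅√5]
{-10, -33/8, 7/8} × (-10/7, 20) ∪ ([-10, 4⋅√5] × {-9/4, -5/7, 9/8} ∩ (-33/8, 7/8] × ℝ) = ({-10, -33/8, 7/8} × (-10/7, 20)) ∪ ((-33/8, 7/8] × {-9/4, -5/7, 9/8})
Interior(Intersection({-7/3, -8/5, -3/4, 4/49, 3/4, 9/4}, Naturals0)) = EmptySet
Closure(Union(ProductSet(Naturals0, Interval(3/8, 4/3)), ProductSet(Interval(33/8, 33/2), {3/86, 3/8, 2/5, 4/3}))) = Union(ProductSet(Interval(33/8, 33/2), {3/86, 3/8, 2/5, 4/3}), ProductSet(Naturals0, Interval(3/8, 4/3)))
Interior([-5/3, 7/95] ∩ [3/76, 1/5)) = (3/76, 7/95)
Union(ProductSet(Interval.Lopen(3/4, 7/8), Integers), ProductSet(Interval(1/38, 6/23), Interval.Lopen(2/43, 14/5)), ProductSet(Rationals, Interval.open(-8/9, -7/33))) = Union(ProductSet(Interval(1/38, 6/23), Interval.Lopen(2/43, 14/5)), ProductSet(Interval.Lopen(3/4, 7/8), Integers), ProductSet(Rationals, Interval.open(-8/9, -7/33)))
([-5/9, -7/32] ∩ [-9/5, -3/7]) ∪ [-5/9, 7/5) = [-5/9, 7/5)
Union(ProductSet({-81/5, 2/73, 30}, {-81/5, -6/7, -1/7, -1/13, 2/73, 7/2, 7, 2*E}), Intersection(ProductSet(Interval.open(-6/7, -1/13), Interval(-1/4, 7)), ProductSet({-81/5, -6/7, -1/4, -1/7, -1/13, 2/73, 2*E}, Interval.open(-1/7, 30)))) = Union(ProductSet({-1/4, -1/7}, Interval.Lopen(-1/7, 7)), ProductSet({-81/5, 2/73, 30}, {-81/5, -6/7, -1/7, -1/13, 2/73, 7/2, 7, 2*E}))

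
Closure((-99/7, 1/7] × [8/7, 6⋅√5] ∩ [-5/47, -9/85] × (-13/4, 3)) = [-5/47, -9/85] × [8/7, 3]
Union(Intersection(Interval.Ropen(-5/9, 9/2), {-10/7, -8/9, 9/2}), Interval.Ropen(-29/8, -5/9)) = Interval.Ropen(-29/8, -5/9)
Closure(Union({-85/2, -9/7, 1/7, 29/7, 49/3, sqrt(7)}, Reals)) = Reals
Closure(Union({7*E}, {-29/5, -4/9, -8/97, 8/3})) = {-29/5, -4/9, -8/97, 8/3, 7*E}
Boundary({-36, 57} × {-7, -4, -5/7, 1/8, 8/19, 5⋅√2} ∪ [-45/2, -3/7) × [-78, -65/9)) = ({-45/2, -3/7} × [-78, -65/9]) ∪ ([-45/2, -3/7] × {-78, -65/9}) ∪ ({-36, 57} × {-7, -4, -5/7, 1/8, 8/19, 5⋅√2})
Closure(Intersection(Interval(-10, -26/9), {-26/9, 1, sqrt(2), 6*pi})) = {-26/9}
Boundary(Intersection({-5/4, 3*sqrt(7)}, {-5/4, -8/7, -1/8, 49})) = {-5/4}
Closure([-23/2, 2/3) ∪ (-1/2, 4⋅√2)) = [-23/2, 4⋅√2]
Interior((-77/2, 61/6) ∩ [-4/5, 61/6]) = (-4/5, 61/6)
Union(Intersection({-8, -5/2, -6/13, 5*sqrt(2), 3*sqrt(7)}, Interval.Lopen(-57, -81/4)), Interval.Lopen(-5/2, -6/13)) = Interval.Lopen(-5/2, -6/13)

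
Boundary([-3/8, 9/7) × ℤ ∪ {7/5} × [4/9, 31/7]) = ([-3/8, 9/7] × ℤ) ∪ ({7/5} × [4/9, 31/7])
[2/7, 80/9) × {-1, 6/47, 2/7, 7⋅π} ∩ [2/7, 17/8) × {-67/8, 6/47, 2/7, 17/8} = [2/7, 17/8) × {6/47, 2/7}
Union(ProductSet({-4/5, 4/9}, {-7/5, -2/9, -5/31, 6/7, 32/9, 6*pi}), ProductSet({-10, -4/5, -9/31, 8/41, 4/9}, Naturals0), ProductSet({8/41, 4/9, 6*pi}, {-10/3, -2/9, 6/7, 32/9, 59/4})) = Union(ProductSet({-4/5, 4/9}, {-7/5, -2/9, -5/31, 6/7, 32/9, 6*pi}), ProductSet({8/41, 4/9, 6*pi}, {-10/3, -2/9, 6/7, 32/9, 59/4}), ProductSet({-10, -4/5, -9/31, 8/41, 4/9}, Naturals0))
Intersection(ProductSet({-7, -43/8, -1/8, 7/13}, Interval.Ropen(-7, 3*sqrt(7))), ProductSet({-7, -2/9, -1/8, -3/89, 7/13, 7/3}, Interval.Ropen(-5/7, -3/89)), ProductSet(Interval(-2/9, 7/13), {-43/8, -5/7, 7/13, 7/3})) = ProductSet({-1/8, 7/13}, {-5/7})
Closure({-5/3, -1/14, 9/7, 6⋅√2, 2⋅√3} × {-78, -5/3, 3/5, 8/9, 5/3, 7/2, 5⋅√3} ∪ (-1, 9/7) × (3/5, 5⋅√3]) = ({-1, 9/7} × [3/5, 5⋅√3]) ∪ ([-1, 9/7] × {3/5, 5⋅√3}) ∪ ((-1, 9/7) × (3/5, 5⋅√3]) ∪ ({-5/3, -1/14, 9/7, 6⋅√2, 2⋅√3} × {-78, -5/3, 3/5, 8/9, 5/3, 7/2, 5⋅√3})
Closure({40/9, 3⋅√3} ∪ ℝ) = ℝ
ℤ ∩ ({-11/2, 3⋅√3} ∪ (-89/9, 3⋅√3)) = {-9, -8, …, 5}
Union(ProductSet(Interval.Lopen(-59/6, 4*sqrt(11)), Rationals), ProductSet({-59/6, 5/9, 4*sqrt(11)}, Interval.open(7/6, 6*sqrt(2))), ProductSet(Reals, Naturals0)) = Union(ProductSet({-59/6, 5/9, 4*sqrt(11)}, Interval.open(7/6, 6*sqrt(2))), ProductSet(Interval.Lopen(-59/6, 4*sqrt(11)), Rationals), ProductSet(Reals, Naturals0))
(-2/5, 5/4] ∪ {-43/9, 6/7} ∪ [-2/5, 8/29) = {-43/9} ∪ [-2/5, 5/4]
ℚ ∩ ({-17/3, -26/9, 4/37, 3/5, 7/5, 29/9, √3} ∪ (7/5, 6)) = {-17/3, -26/9, 4/37, 3/5} ∪ (ℚ ∩ [7/5, 6))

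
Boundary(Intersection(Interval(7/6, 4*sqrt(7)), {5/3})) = {5/3}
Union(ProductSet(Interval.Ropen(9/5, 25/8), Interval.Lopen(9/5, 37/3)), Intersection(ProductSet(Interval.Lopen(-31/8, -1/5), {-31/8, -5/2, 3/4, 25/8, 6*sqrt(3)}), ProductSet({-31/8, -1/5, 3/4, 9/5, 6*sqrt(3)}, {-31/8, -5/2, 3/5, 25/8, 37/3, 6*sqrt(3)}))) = Union(ProductSet({-1/5}, {-31/8, -5/2, 25/8, 6*sqrt(3)}), ProductSet(Interval.Ropen(9/5, 25/8), Interval.Lopen(9/5, 37/3)))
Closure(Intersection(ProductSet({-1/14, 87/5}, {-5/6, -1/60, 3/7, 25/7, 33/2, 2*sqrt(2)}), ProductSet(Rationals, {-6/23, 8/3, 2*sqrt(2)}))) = ProductSet({-1/14, 87/5}, {2*sqrt(2)})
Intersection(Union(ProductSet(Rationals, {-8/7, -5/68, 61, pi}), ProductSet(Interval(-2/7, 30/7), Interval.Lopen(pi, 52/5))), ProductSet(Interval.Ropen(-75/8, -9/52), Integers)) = Union(ProductSet(Intersection(Interval.Ropen(-75/8, -9/52), Rationals), {61}), ProductSet(Interval.Ropen(-2/7, -9/52), Range(4, 11, 1)))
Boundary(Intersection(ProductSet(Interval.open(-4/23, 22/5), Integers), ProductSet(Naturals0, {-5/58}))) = EmptySet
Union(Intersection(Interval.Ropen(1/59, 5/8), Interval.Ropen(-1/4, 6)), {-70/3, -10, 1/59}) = Union({-70/3, -10}, Interval.Ropen(1/59, 5/8))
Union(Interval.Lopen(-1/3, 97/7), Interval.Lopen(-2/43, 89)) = Interval.Lopen(-1/3, 89)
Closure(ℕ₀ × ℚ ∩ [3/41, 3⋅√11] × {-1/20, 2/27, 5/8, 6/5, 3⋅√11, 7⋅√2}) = {1, 2, …, 9} × {-1/20, 2/27, 5/8, 6/5}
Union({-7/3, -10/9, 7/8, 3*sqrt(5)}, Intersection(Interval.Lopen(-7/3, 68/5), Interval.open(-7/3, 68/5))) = Interval.Ropen(-7/3, 68/5)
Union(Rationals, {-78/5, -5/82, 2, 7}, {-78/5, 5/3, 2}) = Rationals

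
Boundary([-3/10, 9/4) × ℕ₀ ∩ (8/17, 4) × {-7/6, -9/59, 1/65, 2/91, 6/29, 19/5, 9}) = [8/17, 9/4] × {9}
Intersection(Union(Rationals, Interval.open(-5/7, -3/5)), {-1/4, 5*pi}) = {-1/4}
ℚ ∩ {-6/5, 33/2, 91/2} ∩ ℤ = ∅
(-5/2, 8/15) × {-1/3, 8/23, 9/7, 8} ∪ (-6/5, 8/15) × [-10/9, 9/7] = ((-5/2, 8/15) × {-1/3, 8/23, 9/7, 8}) ∪ ((-6/5, 8/15) × [-10/9, 9/7])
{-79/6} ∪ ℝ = ℝ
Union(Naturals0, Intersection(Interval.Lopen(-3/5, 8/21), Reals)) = Union(Interval.Lopen(-3/5, 8/21), Naturals0)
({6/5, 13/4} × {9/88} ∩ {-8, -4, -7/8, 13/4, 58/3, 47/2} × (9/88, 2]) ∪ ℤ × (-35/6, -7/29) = ℤ × (-35/6, -7/29)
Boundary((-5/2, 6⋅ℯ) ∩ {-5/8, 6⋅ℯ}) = {-5/8}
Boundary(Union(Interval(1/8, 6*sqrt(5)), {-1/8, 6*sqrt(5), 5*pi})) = {-1/8, 1/8, 6*sqrt(5), 5*pi}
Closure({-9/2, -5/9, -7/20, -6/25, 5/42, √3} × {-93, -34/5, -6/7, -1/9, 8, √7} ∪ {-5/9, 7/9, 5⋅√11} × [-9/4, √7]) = ({-5/9, 7/9, 5⋅√11} × [-9/4, √7]) ∪ ({-9/2, -5/9, -7/20, -6/25, 5/42, √3} × {-93, -34/5, -6/7, -1/9, 8, √7})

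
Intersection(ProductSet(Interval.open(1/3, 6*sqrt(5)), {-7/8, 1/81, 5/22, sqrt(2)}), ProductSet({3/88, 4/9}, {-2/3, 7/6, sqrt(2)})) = ProductSet({4/9}, {sqrt(2)})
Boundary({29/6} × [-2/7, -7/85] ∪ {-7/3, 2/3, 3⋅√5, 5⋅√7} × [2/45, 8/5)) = ({29/6} × [-2/7, -7/85]) ∪ ({-7/3, 2/3, 3⋅√5, 5⋅√7} × [2/45, 8/5])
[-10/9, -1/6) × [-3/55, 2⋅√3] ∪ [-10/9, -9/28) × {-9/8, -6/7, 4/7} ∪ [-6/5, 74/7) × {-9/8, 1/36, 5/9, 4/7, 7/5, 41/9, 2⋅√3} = ([-10/9, -9/28) × {-9/8, -6/7, 4/7}) ∪ ([-10/9, -1/6) × [-3/55, 2⋅√3]) ∪ ([-6/5, 74/7) × {-9/8, 1/36, 5/9, 4/7, 7/5, 41/9, 2⋅√3})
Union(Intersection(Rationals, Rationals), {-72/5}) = Rationals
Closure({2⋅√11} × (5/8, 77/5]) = {2⋅√11} × [5/8, 77/5]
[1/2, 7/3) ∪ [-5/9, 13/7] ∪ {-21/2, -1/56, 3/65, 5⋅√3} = {-21/2, 5⋅√3} ∪ [-5/9, 7/3)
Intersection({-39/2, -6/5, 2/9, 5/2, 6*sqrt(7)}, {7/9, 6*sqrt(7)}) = {6*sqrt(7)}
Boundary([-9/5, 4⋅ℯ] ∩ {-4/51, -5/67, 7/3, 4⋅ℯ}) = {-4/51, -5/67, 7/3, 4⋅ℯ}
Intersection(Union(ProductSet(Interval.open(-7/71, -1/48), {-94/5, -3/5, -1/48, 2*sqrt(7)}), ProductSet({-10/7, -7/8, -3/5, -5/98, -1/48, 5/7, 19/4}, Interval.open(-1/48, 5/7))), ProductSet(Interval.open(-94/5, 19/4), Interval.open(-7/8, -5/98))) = ProductSet(Interval.open(-7/71, -1/48), {-3/5})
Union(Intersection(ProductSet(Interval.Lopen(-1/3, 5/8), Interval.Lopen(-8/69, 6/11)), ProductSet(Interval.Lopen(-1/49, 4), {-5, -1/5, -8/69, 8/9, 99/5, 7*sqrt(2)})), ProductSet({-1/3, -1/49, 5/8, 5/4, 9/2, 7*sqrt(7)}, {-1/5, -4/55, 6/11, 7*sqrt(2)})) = ProductSet({-1/3, -1/49, 5/8, 5/4, 9/2, 7*sqrt(7)}, {-1/5, -4/55, 6/11, 7*sqrt(2)})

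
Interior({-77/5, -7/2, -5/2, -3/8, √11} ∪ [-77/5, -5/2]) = (-77/5, -5/2)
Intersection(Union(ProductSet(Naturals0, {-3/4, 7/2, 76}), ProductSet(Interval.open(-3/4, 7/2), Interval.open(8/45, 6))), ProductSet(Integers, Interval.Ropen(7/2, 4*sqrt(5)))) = Union(ProductSet(Naturals0, {7/2}), ProductSet(Range(0, 4, 1), Interval.Ropen(7/2, 6)))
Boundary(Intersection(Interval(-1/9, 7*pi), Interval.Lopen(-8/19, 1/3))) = {-1/9, 1/3}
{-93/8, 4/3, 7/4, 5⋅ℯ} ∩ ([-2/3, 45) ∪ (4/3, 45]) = {4/3, 7/4, 5⋅ℯ}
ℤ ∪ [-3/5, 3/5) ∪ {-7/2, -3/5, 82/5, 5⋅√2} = ℤ ∪ {-7/2, 82/5, 5⋅√2} ∪ [-3/5, 3/5)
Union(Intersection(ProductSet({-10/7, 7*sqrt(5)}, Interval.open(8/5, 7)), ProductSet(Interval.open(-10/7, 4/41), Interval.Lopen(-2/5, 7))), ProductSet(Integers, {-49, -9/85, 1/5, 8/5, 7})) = ProductSet(Integers, {-49, -9/85, 1/5, 8/5, 7})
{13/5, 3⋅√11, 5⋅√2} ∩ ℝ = {13/5, 3⋅√11, 5⋅√2}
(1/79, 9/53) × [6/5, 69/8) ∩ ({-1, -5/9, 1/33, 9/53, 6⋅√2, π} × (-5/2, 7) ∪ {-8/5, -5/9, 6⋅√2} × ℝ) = {1/33} × [6/5, 7)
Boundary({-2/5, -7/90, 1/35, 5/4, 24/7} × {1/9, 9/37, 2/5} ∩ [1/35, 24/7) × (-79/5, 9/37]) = {1/35, 5/4} × {1/9, 9/37}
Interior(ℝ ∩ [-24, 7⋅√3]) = (-24, 7⋅√3)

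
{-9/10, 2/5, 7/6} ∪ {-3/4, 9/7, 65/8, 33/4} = {-9/10, -3/4, 2/5, 7/6, 9/7, 65/8, 33/4}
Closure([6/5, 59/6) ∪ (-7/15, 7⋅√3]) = [-7/15, 7⋅√3]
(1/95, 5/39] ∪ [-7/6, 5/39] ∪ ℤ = ℤ ∪ [-7/6, 5/39]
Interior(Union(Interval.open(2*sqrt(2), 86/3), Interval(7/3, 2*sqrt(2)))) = Interval.open(7/3, 86/3)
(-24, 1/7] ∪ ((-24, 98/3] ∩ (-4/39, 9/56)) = (-24, 9/56)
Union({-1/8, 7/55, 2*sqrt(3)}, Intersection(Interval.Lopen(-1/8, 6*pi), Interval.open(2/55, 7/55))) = Union({-1/8, 2*sqrt(3)}, Interval.Lopen(2/55, 7/55))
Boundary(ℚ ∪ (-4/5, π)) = (-∞, -4/5] ∪ [π, ∞)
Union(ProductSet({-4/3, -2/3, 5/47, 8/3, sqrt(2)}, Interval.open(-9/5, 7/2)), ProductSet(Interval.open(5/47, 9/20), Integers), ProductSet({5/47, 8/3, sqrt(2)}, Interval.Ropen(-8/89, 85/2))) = Union(ProductSet({5/47, 8/3, sqrt(2)}, Interval.Ropen(-8/89, 85/2)), ProductSet({-4/3, -2/3, 5/47, 8/3, sqrt(2)}, Interval.open(-9/5, 7/2)), ProductSet(Interval.open(5/47, 9/20), Integers))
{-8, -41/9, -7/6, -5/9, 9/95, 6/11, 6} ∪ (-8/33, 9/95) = {-8, -41/9, -7/6, -5/9, 6/11, 6} ∪ (-8/33, 9/95]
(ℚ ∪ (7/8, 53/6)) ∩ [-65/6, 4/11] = ℚ ∩ [-65/6, 4/11]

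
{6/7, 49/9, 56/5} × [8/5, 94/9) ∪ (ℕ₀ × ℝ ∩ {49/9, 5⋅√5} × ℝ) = {6/7, 49/9, 56/5} × [8/5, 94/9)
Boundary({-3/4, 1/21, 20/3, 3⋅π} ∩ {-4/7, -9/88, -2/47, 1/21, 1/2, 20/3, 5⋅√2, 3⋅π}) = {1/21, 20/3, 3⋅π}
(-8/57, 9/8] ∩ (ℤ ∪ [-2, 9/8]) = (-8/57, 9/8] ∪ {0, 1}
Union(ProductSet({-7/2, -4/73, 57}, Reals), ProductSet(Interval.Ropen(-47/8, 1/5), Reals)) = ProductSet(Union({57}, Interval.Ropen(-47/8, 1/5)), Reals)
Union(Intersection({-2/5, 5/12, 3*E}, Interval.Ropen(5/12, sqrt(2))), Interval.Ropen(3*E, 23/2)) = Union({5/12}, Interval.Ropen(3*E, 23/2))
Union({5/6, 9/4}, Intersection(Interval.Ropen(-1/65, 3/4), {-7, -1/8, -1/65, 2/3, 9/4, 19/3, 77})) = {-1/65, 2/3, 5/6, 9/4}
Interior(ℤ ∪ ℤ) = ∅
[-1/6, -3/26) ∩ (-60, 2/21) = [-1/6, -3/26)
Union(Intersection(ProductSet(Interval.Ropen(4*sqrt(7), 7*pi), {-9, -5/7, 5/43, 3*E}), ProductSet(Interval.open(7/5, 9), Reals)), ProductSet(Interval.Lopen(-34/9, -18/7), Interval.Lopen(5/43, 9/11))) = ProductSet(Interval.Lopen(-34/9, -18/7), Interval.Lopen(5/43, 9/11))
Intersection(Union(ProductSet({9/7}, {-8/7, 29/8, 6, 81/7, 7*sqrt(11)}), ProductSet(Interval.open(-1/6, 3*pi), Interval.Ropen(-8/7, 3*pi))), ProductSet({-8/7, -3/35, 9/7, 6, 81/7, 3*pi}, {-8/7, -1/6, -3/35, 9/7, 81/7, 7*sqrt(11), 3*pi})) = Union(ProductSet({9/7}, {-8/7, 81/7, 7*sqrt(11)}), ProductSet({-3/35, 9/7, 6}, {-8/7, -1/6, -3/35, 9/7}))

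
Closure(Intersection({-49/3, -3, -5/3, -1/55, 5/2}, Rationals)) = {-49/3, -3, -5/3, -1/55, 5/2}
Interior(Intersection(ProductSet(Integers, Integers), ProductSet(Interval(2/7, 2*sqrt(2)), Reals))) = EmptySet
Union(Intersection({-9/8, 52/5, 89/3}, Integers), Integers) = Integers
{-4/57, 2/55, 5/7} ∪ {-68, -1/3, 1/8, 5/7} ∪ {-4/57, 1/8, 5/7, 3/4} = {-68, -1/3, -4/57, 2/55, 1/8, 5/7, 3/4}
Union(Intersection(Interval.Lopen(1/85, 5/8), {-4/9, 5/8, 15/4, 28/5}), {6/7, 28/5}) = {5/8, 6/7, 28/5}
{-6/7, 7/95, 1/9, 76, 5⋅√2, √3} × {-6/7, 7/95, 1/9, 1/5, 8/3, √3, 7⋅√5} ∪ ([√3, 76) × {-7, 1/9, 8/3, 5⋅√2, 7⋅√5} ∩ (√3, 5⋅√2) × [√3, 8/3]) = ((√3, 5⋅√2) × {8/3}) ∪ ({-6/7, 7/95, 1/9, 76, 5⋅√2, √3} × {-6/7, 7/95, 1/9, 1/5, 8/3, √3, 7⋅√5})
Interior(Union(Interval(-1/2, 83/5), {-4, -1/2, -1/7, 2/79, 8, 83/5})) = Interval.open(-1/2, 83/5)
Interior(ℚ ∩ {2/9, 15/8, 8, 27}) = ∅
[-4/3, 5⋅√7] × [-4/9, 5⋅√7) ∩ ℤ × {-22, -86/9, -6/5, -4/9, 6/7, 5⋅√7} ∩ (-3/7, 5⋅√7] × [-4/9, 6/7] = {0, 1, …, 13} × {-4/9, 6/7}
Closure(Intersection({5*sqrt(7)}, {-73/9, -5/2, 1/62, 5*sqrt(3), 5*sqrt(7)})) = {5*sqrt(7)}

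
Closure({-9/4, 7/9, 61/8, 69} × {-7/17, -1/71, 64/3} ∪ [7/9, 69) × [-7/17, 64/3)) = ({7/9, 69} × [-7/17, 64/3]) ∪ ({-9/4, 7/9, 61/8, 69} × {-7/17, -1/71, 64/3}) ∪ ([7/9, 69) × [-7/17, 64/3)) ∪ (({-9/4} ∪ [7/9, 69]) × {-7/17, 64/3})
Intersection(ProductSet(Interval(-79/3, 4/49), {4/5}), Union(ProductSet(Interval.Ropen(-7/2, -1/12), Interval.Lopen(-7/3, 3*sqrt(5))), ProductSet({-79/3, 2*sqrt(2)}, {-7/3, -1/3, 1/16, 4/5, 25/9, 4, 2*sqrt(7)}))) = ProductSet(Union({-79/3}, Interval.Ropen(-7/2, -1/12)), {4/5})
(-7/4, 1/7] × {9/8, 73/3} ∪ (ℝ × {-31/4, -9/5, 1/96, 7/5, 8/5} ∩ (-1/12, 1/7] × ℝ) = ((-7/4, 1/7] × {9/8, 73/3}) ∪ ((-1/12, 1/7] × {-31/4, -9/5, 1/96, 7/5, 8/5})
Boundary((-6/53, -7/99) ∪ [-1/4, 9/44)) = {-1/4, 9/44}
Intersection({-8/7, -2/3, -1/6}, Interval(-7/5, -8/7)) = {-8/7}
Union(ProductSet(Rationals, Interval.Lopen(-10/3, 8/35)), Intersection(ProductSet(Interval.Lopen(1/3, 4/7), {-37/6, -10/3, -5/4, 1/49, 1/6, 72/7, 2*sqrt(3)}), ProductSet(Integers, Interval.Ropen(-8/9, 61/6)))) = ProductSet(Rationals, Interval.Lopen(-10/3, 8/35))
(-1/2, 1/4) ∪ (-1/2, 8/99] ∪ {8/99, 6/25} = (-1/2, 1/4)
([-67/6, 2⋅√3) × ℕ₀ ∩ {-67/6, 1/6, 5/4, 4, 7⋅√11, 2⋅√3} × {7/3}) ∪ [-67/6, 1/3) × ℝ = [-67/6, 1/3) × ℝ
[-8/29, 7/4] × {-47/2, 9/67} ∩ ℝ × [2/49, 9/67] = [-8/29, 7/4] × {9/67}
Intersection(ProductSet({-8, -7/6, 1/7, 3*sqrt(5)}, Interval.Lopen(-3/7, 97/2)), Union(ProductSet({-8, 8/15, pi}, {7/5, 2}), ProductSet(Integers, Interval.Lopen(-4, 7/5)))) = ProductSet({-8}, Union({2}, Interval.Lopen(-3/7, 7/5)))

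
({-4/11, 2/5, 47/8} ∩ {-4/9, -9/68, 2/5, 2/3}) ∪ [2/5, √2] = [2/5, √2]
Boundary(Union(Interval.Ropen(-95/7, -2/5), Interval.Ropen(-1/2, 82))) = {-95/7, 82}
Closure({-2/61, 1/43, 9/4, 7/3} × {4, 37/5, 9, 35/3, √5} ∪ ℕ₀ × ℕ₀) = (ℕ₀ × ℕ₀) ∪ ({-2/61, 1/43, 9/4, 7/3} × {4, 37/5, 9, 35/3, √5})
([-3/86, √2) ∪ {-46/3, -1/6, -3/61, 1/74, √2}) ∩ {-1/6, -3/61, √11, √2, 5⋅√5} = {-1/6, -3/61, √2}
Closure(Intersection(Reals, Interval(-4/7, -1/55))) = Interval(-4/7, -1/55)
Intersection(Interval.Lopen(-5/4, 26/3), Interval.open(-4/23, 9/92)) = Interval.open(-4/23, 9/92)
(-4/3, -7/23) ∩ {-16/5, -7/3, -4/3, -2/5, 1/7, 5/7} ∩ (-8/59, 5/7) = ∅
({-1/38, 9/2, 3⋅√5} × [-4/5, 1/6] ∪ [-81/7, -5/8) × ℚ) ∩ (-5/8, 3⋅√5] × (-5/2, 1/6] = {-1/38, 9/2, 3⋅√5} × [-4/5, 1/6]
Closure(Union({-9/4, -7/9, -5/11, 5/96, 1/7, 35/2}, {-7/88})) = {-9/4, -7/9, -5/11, -7/88, 5/96, 1/7, 35/2}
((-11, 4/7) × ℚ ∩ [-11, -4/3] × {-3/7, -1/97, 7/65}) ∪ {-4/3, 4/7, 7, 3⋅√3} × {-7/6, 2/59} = ((-11, -4/3] × {-3/7, -1/97, 7/65}) ∪ ({-4/3, 4/7, 7, 3⋅√3} × {-7/6, 2/59})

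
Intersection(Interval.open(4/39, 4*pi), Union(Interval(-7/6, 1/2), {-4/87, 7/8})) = Union({7/8}, Interval.Lopen(4/39, 1/2))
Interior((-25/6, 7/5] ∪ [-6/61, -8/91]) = (-25/6, 7/5)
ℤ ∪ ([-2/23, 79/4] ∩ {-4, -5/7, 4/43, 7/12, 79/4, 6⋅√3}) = ℤ ∪ {4/43, 7/12, 79/4, 6⋅√3}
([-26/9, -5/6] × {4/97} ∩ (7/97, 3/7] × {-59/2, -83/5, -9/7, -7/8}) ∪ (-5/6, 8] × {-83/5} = (-5/6, 8] × {-83/5}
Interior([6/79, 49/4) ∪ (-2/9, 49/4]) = (-2/9, 49/4)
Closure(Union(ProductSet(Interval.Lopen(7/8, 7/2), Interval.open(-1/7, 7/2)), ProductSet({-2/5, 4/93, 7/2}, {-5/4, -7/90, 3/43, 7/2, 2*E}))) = Union(ProductSet({7/8, 7/2}, Interval(-1/7, 7/2)), ProductSet({-2/5, 4/93, 7/2}, {-5/4, -7/90, 3/43, 7/2, 2*E}), ProductSet(Interval(7/8, 7/2), {-1/7, 7/2}), ProductSet(Interval.Lopen(7/8, 7/2), Interval.open(-1/7, 7/2)))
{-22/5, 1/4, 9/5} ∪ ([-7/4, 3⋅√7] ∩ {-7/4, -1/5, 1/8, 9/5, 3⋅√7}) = {-22/5, -7/4, -1/5, 1/8, 1/4, 9/5, 3⋅√7}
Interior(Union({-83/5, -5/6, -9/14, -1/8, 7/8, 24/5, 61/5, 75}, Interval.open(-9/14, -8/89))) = Interval.open(-9/14, -8/89)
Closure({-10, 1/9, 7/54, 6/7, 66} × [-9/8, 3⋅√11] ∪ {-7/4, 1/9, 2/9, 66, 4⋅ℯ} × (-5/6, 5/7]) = ({-7/4, 1/9, 2/9, 66, 4⋅ℯ} × [-5/6, 5/7]) ∪ ({-10, 1/9, 7/54, 6/7, 66} × [-9/8, 3⋅√11])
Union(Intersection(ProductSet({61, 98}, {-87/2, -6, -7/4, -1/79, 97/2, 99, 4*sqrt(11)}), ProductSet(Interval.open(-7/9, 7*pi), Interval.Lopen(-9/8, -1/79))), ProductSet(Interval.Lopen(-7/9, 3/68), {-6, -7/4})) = ProductSet(Interval.Lopen(-7/9, 3/68), {-6, -7/4})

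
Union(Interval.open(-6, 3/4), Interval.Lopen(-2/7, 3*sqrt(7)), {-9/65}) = Interval.Lopen(-6, 3*sqrt(7))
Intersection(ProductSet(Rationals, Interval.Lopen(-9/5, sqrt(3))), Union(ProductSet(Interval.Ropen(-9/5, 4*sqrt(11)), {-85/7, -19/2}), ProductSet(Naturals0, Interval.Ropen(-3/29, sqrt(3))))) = ProductSet(Naturals0, Interval.Ropen(-3/29, sqrt(3)))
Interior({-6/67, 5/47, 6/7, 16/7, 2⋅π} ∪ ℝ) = ℝ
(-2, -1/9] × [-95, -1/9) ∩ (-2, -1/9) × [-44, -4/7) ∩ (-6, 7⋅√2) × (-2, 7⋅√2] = (-2, -1/9) × (-2, -4/7)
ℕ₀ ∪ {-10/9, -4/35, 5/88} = {-10/9, -4/35, 5/88} ∪ ℕ₀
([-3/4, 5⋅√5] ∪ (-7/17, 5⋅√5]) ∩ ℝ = [-3/4, 5⋅√5]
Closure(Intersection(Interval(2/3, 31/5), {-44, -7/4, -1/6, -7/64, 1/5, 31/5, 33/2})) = {31/5}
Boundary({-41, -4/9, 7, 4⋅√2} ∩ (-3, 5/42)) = {-4/9}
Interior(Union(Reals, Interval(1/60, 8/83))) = Interval(-oo, oo)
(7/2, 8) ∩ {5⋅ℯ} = ∅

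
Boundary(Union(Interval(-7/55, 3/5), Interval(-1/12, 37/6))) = {-7/55, 37/6}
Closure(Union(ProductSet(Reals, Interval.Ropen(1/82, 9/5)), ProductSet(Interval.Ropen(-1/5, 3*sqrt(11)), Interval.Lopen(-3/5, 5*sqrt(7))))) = Union(ProductSet({-1/5, 3*sqrt(11)}, Union(Interval(-3/5, 1/82), Interval(9/5, 5*sqrt(7)))), ProductSet(Interval(-1/5, 3*sqrt(11)), {-3/5, 5*sqrt(7)}), ProductSet(Interval.Ropen(-1/5, 3*sqrt(11)), Interval.Lopen(-3/5, 5*sqrt(7))), ProductSet(Reals, Interval.Ropen(1/82, 9/5)), ProductSet(Union(Interval(-oo, -1/5), Interval(3*sqrt(11), oo)), {1/82, 9/5}))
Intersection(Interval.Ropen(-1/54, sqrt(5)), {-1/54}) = {-1/54}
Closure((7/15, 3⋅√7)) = [7/15, 3⋅√7]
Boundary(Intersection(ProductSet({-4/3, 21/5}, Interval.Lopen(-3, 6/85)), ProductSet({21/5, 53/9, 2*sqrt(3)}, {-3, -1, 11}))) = ProductSet({21/5}, {-1})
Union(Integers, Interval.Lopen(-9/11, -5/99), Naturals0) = Union(Integers, Interval.Lopen(-9/11, -5/99))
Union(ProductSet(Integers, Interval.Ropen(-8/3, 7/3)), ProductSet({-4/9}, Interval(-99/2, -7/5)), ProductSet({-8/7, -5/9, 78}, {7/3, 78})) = Union(ProductSet({-4/9}, Interval(-99/2, -7/5)), ProductSet({-8/7, -5/9, 78}, {7/3, 78}), ProductSet(Integers, Interval.Ropen(-8/3, 7/3)))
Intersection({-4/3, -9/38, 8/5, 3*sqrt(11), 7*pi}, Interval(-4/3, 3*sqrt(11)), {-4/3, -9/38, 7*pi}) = {-4/3, -9/38}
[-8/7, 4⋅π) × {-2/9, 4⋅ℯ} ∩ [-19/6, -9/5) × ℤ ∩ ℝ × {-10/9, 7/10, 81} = ∅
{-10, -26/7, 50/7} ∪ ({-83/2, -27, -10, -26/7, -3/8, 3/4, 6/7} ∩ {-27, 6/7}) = {-27, -10, -26/7, 6/7, 50/7}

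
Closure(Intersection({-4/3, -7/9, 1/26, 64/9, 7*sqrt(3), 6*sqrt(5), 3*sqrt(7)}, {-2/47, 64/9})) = {64/9}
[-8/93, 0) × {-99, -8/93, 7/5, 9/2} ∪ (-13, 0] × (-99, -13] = ((-13, 0] × (-99, -13]) ∪ ([-8/93, 0) × {-99, -8/93, 7/5, 9/2})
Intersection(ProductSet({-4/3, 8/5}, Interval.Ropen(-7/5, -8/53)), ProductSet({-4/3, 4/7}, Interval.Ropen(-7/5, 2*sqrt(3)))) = ProductSet({-4/3}, Interval.Ropen(-7/5, -8/53))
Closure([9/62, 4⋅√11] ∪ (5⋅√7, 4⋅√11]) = [9/62, 4⋅√11]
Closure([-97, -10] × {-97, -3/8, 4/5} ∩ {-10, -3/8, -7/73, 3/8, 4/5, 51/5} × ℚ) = {-10} × {-97, -3/8, 4/5}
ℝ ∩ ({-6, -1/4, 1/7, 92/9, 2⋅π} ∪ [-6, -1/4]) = [-6, -1/4] ∪ {1/7, 92/9, 2⋅π}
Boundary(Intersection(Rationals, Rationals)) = Reals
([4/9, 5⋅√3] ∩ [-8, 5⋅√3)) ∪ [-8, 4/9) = [-8, 5⋅√3)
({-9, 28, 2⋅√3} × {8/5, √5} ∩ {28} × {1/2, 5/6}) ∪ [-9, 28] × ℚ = [-9, 28] × ℚ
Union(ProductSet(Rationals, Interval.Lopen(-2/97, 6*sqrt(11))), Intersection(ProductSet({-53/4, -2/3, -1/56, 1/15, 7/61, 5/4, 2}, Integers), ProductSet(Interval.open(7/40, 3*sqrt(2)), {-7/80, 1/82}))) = ProductSet(Rationals, Interval.Lopen(-2/97, 6*sqrt(11)))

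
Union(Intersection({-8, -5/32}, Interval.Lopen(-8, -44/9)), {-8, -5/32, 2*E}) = {-8, -5/32, 2*E}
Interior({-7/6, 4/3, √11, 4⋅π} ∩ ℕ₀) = ∅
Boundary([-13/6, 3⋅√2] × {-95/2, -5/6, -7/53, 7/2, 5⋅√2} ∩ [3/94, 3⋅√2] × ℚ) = [3/94, 3⋅√2] × {-95/2, -5/6, -7/53, 7/2}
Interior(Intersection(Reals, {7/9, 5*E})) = EmptySet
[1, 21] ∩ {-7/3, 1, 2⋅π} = {1, 2⋅π}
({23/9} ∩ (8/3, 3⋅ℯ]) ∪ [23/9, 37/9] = [23/9, 37/9]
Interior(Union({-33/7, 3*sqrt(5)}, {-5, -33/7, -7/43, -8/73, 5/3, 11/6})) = EmptySet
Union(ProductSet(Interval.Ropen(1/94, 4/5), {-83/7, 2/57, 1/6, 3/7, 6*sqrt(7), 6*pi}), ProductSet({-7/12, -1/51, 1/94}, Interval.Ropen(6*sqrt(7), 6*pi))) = Union(ProductSet({-7/12, -1/51, 1/94}, Interval.Ropen(6*sqrt(7), 6*pi)), ProductSet(Interval.Ropen(1/94, 4/5), {-83/7, 2/57, 1/6, 3/7, 6*sqrt(7), 6*pi}))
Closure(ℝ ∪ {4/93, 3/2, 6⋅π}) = ℝ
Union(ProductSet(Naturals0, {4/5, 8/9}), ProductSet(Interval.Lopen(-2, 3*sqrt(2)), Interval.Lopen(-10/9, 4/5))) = Union(ProductSet(Interval.Lopen(-2, 3*sqrt(2)), Interval.Lopen(-10/9, 4/5)), ProductSet(Naturals0, {4/5, 8/9}))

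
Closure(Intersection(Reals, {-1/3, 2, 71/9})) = {-1/3, 2, 71/9}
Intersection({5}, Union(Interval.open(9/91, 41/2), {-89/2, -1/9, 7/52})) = {5}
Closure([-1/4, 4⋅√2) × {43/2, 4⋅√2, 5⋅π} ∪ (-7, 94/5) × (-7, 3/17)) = ({-7, 94/5} × [-7, 3/17]) ∪ ([-7, 94/5] × {-7, 3/17}) ∪ ((-7, 94/5) × (-7, 3/17)) ∪ ([-1/4, 4⋅√2] × {43/2, 4⋅√2, 5⋅π})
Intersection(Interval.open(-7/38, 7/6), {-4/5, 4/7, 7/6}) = {4/7}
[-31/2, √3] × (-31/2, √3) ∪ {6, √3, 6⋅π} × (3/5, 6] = ({6, √3, 6⋅π} × (3/5, 6]) ∪ ([-31/2, √3] × (-31/2, √3))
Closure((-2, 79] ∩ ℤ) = {-1, 0, …, 79}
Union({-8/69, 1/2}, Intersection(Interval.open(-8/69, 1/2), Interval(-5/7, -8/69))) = {-8/69, 1/2}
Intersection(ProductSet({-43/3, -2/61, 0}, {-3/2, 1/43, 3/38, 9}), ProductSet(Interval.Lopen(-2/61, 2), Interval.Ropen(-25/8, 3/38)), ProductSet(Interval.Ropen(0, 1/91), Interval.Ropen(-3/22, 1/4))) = ProductSet({0}, {1/43})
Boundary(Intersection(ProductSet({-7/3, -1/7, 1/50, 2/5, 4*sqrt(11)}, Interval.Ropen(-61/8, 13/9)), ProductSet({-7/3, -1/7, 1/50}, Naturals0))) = ProductSet({-7/3, -1/7, 1/50}, Range(0, 2, 1))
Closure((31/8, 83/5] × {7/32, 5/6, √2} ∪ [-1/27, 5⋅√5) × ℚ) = ([-1/27, 5⋅√5] × ℝ) ∪ ([31/8, 83/5] × {7/32, 5/6, √2})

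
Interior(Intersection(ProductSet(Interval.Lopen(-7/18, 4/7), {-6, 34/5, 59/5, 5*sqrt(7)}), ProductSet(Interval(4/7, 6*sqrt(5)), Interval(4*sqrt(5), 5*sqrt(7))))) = EmptySet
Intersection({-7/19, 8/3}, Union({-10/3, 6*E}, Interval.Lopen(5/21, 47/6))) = {8/3}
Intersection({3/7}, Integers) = EmptySet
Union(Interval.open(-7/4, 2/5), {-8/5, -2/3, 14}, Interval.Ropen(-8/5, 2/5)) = Union({14}, Interval.open(-7/4, 2/5))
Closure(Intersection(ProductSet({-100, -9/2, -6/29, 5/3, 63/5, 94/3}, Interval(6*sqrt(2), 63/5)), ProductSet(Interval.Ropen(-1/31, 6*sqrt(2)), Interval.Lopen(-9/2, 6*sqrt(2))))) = ProductSet({5/3}, {6*sqrt(2)})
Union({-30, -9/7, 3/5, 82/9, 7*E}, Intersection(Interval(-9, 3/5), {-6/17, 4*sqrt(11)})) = {-30, -9/7, -6/17, 3/5, 82/9, 7*E}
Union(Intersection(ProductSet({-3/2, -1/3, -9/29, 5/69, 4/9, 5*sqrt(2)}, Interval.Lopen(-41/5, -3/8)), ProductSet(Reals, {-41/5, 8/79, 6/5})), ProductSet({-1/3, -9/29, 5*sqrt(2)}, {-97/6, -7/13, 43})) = ProductSet({-1/3, -9/29, 5*sqrt(2)}, {-97/6, -7/13, 43})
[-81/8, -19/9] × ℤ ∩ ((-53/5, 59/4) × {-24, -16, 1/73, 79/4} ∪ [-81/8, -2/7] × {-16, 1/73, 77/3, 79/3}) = [-81/8, -19/9] × {-24, -16}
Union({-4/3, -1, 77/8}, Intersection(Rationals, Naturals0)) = Union({-4/3, -1, 77/8}, Naturals0)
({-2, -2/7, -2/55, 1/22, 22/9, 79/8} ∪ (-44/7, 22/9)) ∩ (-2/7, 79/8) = (-2/7, 22/9]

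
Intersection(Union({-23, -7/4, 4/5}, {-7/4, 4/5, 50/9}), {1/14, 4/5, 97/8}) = {4/5}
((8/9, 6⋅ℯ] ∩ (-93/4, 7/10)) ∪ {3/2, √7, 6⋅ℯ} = {3/2, √7, 6⋅ℯ}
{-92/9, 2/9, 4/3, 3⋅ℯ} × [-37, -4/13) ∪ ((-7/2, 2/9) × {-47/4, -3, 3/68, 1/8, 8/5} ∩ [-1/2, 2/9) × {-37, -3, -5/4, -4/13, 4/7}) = ([-1/2, 2/9) × {-3}) ∪ ({-92/9, 2/9, 4/3, 3⋅ℯ} × [-37, -4/13))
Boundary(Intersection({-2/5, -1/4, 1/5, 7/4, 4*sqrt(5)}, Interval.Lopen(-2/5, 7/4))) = {-1/4, 1/5, 7/4}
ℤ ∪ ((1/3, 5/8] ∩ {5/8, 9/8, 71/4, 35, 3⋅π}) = ℤ ∪ {5/8}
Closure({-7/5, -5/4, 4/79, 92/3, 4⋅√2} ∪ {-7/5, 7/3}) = {-7/5, -5/4, 4/79, 7/3, 92/3, 4⋅√2}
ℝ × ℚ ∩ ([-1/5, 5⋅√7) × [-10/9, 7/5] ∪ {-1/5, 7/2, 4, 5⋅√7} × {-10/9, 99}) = ({-1/5, 7/2, 4, 5⋅√7} × {-10/9, 99}) ∪ ([-1/5, 5⋅√7) × (ℚ ∩ [-10/9, 7/5]))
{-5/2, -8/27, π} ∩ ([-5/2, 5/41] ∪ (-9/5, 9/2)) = {-5/2, -8/27, π}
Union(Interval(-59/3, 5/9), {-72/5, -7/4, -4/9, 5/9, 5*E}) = Union({5*E}, Interval(-59/3, 5/9))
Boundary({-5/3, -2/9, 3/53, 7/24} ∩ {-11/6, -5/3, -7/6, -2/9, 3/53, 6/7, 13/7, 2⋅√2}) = {-5/3, -2/9, 3/53}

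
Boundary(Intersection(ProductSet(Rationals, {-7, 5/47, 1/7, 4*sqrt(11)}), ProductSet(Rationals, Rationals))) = ProductSet(Reals, {-7, 5/47, 1/7})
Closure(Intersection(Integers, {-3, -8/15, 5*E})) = {-3}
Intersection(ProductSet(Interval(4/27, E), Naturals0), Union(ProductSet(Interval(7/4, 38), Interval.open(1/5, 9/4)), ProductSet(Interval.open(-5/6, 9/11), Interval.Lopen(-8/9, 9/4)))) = Union(ProductSet(Interval.Ropen(4/27, 9/11), Range(0, 3, 1)), ProductSet(Interval(7/4, E), Range(1, 3, 1)))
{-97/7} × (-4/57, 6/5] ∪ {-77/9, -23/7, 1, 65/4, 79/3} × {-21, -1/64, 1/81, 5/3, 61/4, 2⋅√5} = ({-97/7} × (-4/57, 6/5]) ∪ ({-77/9, -23/7, 1, 65/4, 79/3} × {-21, -1/64, 1/81, 5/3, 61/4, 2⋅√5})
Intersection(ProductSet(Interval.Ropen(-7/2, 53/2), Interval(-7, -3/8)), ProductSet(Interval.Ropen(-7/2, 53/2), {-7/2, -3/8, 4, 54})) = ProductSet(Interval.Ropen(-7/2, 53/2), {-7/2, -3/8})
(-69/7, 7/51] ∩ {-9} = {-9}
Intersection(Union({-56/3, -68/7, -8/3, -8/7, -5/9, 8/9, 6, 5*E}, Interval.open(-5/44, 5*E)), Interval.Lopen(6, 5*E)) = Interval.Lopen(6, 5*E)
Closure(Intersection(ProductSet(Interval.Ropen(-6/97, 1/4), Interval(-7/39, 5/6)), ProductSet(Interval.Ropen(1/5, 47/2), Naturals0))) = ProductSet(Interval(1/5, 1/4), Range(0, 1, 1))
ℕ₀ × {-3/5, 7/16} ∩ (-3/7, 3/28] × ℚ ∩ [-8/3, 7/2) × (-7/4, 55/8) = {0} × {-3/5, 7/16}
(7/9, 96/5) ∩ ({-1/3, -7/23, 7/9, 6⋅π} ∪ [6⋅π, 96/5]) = [6⋅π, 96/5)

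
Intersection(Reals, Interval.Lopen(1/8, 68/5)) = Interval.Lopen(1/8, 68/5)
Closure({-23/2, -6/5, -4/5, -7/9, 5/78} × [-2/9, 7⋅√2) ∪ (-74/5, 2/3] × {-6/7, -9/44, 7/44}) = ([-74/5, 2/3] × {-6/7, -9/44, 7/44}) ∪ ({-23/2, -6/5, -4/5, -7/9, 5/78} × [-2/9, 7⋅√2])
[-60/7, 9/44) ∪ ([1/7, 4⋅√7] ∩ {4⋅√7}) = [-60/7, 9/44) ∪ {4⋅√7}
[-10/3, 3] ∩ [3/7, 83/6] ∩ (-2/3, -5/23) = ∅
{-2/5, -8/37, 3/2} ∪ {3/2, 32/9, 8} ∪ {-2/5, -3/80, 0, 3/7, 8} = {-2/5, -8/37, -3/80, 0, 3/7, 3/2, 32/9, 8}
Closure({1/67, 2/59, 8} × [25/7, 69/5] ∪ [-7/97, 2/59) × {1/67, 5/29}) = ([-7/97, 2/59] × {1/67, 5/29}) ∪ ({1/67, 2/59, 8} × [25/7, 69/5])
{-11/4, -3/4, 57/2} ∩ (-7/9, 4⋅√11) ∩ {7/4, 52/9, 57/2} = ∅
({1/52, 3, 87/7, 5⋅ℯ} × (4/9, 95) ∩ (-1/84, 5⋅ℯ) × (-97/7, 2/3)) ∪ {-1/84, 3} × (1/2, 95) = ({-1/84, 3} × (1/2, 95)) ∪ ({1/52, 3, 87/7} × (4/9, 2/3))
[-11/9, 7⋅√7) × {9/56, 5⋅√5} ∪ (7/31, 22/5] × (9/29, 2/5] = ((7/31, 22/5] × (9/29, 2/5]) ∪ ([-11/9, 7⋅√7) × {9/56, 5⋅√5})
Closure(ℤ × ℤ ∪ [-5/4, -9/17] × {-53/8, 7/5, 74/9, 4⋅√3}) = (ℤ × ℤ) ∪ ([-5/4, -9/17] × {-53/8, 7/5, 74/9, 4⋅√3})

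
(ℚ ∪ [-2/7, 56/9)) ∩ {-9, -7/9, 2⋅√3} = {-9, -7/9, 2⋅√3}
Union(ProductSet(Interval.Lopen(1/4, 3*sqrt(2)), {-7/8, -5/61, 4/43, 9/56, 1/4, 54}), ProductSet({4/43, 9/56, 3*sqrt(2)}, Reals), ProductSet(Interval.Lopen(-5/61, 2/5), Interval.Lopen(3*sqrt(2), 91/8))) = Union(ProductSet({4/43, 9/56, 3*sqrt(2)}, Reals), ProductSet(Interval.Lopen(-5/61, 2/5), Interval.Lopen(3*sqrt(2), 91/8)), ProductSet(Interval.Lopen(1/4, 3*sqrt(2)), {-7/8, -5/61, 4/43, 9/56, 1/4, 54}))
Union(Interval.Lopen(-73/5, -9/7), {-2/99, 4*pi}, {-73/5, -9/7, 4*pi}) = Union({-2/99, 4*pi}, Interval(-73/5, -9/7))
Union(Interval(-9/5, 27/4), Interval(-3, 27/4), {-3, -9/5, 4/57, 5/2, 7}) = Union({7}, Interval(-3, 27/4))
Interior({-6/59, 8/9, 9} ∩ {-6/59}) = ∅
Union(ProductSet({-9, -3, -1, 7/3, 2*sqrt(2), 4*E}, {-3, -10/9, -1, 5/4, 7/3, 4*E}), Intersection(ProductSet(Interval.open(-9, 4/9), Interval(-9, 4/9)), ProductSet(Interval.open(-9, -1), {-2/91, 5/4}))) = Union(ProductSet({-9, -3, -1, 7/3, 2*sqrt(2), 4*E}, {-3, -10/9, -1, 5/4, 7/3, 4*E}), ProductSet(Interval.open(-9, -1), {-2/91}))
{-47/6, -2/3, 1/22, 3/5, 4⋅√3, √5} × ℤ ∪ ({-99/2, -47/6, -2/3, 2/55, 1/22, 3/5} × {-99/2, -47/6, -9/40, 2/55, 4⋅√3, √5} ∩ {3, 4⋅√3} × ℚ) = {-47/6, -2/3, 1/22, 3/5, 4⋅√3, √5} × ℤ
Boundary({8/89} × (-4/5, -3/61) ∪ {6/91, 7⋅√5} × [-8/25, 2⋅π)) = ({8/89} × [-4/5, -3/61]) ∪ ({6/91, 7⋅√5} × [-8/25, 2⋅π])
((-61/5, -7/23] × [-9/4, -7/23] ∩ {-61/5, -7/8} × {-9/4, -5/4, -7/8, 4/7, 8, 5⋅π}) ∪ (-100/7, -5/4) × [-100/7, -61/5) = ({-7/8} × {-9/4, -5/4, -7/8}) ∪ ((-100/7, -5/4) × [-100/7, -61/5))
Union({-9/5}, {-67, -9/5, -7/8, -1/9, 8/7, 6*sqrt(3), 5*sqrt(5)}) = {-67, -9/5, -7/8, -1/9, 8/7, 6*sqrt(3), 5*sqrt(5)}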